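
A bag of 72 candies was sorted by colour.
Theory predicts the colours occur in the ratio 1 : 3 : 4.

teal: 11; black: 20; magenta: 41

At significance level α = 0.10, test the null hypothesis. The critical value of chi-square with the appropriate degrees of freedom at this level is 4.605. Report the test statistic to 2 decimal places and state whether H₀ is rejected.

2.95; do not reject

Ratio total = 8. Expected counts: 72×1/8 = 9, 72×3/8 = 27, 72×4/8 = 36.
teal: (11 − 9)²/9 = 4/9 = 0.444
black: (20 − 27)²/27 = 49/27 = 1.815
magenta: (41 − 36)²/36 = 25/36 = 0.694
Sum = 2.95
df = 2. Since 2.95 < 4.605, we do not reject H₀.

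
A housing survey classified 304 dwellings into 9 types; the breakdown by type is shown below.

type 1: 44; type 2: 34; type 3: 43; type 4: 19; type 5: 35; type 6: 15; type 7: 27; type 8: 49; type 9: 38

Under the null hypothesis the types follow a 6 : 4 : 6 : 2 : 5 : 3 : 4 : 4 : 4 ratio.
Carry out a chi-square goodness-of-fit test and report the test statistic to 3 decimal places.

Ratio total = 38. Expected counts: 304×6/38 = 48, 304×4/38 = 32, 304×6/38 = 48, 304×2/38 = 16, 304×5/38 = 40, 304×3/38 = 24, 304×4/38 = 32, 304×4/38 = 32, 304×4/38 = 32.
type 1: (44 − 48)²/48 = 16/48 = 0.3333
type 2: (34 − 32)²/32 = 4/32 = 0.1250
type 3: (43 − 48)²/48 = 25/48 = 0.5208
type 4: (19 − 16)²/16 = 9/16 = 0.5625
type 5: (35 − 40)²/40 = 25/40 = 0.6250
type 6: (15 − 24)²/24 = 81/24 = 3.3750
type 7: (27 − 32)²/32 = 25/32 = 0.7813
type 8: (49 − 32)²/32 = 289/32 = 9.0313
type 9: (38 − 32)²/32 = 36/32 = 1.1250
Sum = 16.479

16.479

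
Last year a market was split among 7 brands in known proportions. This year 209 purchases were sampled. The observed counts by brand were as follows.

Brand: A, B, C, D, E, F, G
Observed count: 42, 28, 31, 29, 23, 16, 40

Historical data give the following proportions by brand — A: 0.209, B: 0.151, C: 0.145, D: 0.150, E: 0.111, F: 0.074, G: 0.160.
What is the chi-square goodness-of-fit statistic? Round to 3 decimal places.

Expected counts E_i = n·p_i: 209×0.209 = 43.681, 209×0.151 = 31.559, 209×0.145 = 30.305, 209×0.150 = 31.35, 209×0.111 = 23.199, 209×0.074 = 15.466, 209×0.160 = 33.44.
A: (42 − 43.681)²/43.681 = 2.825761/43.681 = 0.0647
B: (28 − 31.559)²/31.559 = 12.666481/31.559 = 0.4014
C: (31 − 30.305)²/30.305 = 0.483025/30.305 = 0.0159
D: (29 − 31.35)²/31.35 = 5.5225/31.35 = 0.1762
E: (23 − 23.199)²/23.199 = 0.039601/23.199 = 0.0017
F: (16 − 15.466)²/15.466 = 0.285156/15.466 = 0.0184
G: (40 − 33.44)²/33.44 = 43.0336/33.44 = 1.2869
Sum = 1.965

1.965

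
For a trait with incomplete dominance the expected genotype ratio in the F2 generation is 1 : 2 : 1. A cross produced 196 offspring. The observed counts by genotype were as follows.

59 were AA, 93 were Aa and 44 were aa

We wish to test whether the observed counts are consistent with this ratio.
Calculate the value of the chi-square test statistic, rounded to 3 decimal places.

2.806

Ratio total = 4. Expected counts: 196×1/4 = 49, 196×2/4 = 98, 196×1/4 = 49.
cat         O        E   (O−E)²/E
AA         59       49     2.0408
Aa         93       98     0.2551
aa         44       49     0.5102
Sum = 2.806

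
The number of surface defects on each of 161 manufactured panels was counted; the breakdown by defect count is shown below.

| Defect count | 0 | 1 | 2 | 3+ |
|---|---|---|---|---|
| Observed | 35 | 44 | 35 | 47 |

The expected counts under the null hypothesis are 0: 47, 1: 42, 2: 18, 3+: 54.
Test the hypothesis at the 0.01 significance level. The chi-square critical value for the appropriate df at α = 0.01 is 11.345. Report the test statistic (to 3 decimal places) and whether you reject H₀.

20.122; reject

χ² = (35−47)²/47 + (44−42)²/42 + (35−18)²/18 + (47−54)²/54
   = 3.0638 + 0.0952 + 16.0556 + 0.9074
Sum = 20.122
df = 3. Since 20.122 > 11.345, we reject H₀.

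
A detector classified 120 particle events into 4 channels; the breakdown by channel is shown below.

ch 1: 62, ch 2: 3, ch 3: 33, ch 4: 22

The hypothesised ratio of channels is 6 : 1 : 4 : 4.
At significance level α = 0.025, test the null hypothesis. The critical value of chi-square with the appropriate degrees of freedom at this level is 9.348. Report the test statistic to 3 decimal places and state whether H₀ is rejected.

10.365; reject

Ratio total = 15. Expected counts: 120×6/15 = 48, 120×1/15 = 8, 120×4/15 = 32, 120×4/15 = 32.
cat         O        E   (O−E)²/E
ch 1       62       48     4.0833
ch 2        3        8     3.1250
ch 3       33       32     0.0313
ch 4       22       32     3.1250
Sum = 10.365
df = 3. Since 10.365 > 9.348, we reject H₀.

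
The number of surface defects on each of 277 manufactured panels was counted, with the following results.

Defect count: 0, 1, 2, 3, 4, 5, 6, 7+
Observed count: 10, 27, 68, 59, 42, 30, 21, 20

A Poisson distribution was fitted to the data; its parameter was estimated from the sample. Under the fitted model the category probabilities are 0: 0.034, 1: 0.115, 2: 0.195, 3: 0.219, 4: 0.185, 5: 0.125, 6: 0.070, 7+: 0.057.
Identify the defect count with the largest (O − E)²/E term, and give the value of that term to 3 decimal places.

Expected counts E_i = n·p_i: 277×0.034 = 9.418, 277×0.115 = 31.855, 277×0.195 = 54.015, 277×0.219 = 60.663, 277×0.185 = 51.245, 277×0.125 = 34.625, 277×0.070 = 19.39, 277×0.057 = 15.789.
cat         O        E   (O−E)²/E
0          10    9.418     0.0360
1          27   31.855     0.7399
2          68   54.015     3.6209
3          59   60.663     0.0456
4          42   51.245     1.6679
5          30   34.625     0.6178
6          21    19.39     0.1337
7+         20   15.789     1.1231
The largest term is for 2: 3.621.

2, 3.621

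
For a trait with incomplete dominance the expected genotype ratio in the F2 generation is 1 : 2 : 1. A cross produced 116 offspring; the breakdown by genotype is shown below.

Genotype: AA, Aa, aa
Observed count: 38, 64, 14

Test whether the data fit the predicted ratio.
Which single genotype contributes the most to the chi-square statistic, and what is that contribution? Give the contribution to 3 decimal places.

Ratio total = 4. Expected counts: 116×1/4 = 29, 116×2/4 = 58, 116×1/4 = 29.
χ² = (38−29)²/29 + (64−58)²/58 + (14−29)²/29
   = 2.7931 + 0.6207 + 7.7586
The largest term is for aa: 7.759.

aa, 7.759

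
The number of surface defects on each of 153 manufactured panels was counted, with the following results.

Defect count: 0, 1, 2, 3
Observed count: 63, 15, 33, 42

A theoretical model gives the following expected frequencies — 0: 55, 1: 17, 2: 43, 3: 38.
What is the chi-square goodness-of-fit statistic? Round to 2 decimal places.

0: (63 − 55)²/55 = 64/55 = 1.164
1: (15 − 17)²/17 = 4/17 = 0.235
2: (33 − 43)²/43 = 100/43 = 2.326
3: (42 − 38)²/38 = 16/38 = 0.421
Sum = 4.15

4.15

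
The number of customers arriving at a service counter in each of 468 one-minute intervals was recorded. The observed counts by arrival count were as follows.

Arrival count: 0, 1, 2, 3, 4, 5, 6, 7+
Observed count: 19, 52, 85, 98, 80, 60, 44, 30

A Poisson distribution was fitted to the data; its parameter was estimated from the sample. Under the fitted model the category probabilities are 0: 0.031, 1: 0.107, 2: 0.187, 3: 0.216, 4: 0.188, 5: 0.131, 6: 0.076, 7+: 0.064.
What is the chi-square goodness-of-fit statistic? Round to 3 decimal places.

4.383

Expected counts E_i = n·p_i: 468×0.031 = 14.508, 468×0.107 = 50.076, 468×0.187 = 87.516, 468×0.216 = 101.088, 468×0.188 = 87.984, 468×0.131 = 61.308, 468×0.076 = 35.568, 468×0.064 = 29.952.
χ² = (19−14.508)²/14.508 + (52−50.076)²/50.076 + (85−87.516)²/87.516 + (98−101.088)²/101.088 + (80−87.984)²/87.984 + (60−61.308)²/61.308 + (44−35.568)²/35.568 + (30−29.952)²/29.952
   = 1.3908 + 0.0739 + 0.0723 + 0.0943 + 0.7245 + 0.0279 + 1.9989 + 0.0001
Sum = 4.383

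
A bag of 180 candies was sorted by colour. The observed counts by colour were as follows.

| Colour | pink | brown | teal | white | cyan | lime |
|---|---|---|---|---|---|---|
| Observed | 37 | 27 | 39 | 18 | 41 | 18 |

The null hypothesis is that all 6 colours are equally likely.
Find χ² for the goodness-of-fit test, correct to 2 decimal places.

Under H₀ each category has probability 1/6, so each expected count is 180/6 = 30.
pink: (37 − 30)²/30 = 49/30 = 1.633
brown: (27 − 30)²/30 = 9/30 = 0.300
teal: (39 − 30)²/30 = 81/30 = 2.700
white: (18 − 30)²/30 = 144/30 = 4.800
cyan: (41 − 30)²/30 = 121/30 = 4.033
lime: (18 − 30)²/30 = 144/30 = 4.800
Sum = 18.27

18.27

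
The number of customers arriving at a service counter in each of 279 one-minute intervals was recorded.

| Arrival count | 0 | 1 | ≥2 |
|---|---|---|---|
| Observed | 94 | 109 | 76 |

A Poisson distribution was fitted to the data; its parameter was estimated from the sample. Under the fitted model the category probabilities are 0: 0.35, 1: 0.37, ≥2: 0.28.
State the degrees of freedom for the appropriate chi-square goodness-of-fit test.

There are k = 3 categories and 1 parameter estimated from the data, so df = 3 − 1 − 1 = 1.

1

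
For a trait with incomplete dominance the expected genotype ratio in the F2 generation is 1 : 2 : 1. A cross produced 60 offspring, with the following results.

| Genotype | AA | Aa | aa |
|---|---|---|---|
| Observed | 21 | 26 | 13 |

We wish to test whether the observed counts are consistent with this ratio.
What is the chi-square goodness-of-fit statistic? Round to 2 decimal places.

Ratio total = 4. Expected counts: 60×1/4 = 15, 60×2/4 = 30, 60×1/4 = 15.
cat         O        E   (O−E)²/E
AA         21       15      2.400
Aa         26       30      0.533
aa         13       15      0.267
Sum = 3.20

3.20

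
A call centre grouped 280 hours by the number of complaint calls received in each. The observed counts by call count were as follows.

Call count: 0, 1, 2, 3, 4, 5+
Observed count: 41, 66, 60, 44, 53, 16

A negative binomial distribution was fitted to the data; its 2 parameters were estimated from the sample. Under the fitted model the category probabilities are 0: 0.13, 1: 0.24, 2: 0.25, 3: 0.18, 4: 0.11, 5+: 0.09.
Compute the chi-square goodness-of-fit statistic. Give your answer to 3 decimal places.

Expected counts E_i = n·p_i: 280×0.13 = 36.4, 280×0.24 = 67.2, 280×0.25 = 70, 280×0.18 = 50.4, 280×0.11 = 30.8, 280×0.09 = 25.2.
χ² = (41−36.4)²/36.4 + (66−67.2)²/67.2 + (60−70)²/70 + (44−50.4)²/50.4 + (53−30.8)²/30.8 + (16−25.2)²/25.2
   = 0.5813 + 0.0214 + 1.4286 + 0.8127 + 16.0013 + 3.3587
Sum = 22.204

22.204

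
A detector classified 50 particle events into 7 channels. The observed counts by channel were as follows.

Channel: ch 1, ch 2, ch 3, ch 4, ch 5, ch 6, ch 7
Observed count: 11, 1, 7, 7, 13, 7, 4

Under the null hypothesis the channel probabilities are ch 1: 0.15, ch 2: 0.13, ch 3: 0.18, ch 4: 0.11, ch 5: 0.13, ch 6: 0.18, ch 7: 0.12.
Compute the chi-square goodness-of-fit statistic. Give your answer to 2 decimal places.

14.75

Expected counts E_i = n·p_i: 50×0.15 = 7.5, 50×0.13 = 6.5, 50×0.18 = 9, 50×0.11 = 5.5, 50×0.13 = 6.5, 50×0.18 = 9, 50×0.12 = 6.
ch 1: (11 − 7.5)²/7.5 = 12.25/7.5 = 1.633
ch 2: (1 − 6.5)²/6.5 = 30.25/6.5 = 4.654
ch 3: (7 − 9)²/9 = 4/9 = 0.444
ch 4: (7 − 5.5)²/5.5 = 2.25/5.5 = 0.409
ch 5: (13 − 6.5)²/6.5 = 42.25/6.5 = 6.500
ch 6: (7 − 9)²/9 = 4/9 = 0.444
ch 7: (4 − 6)²/6 = 4/6 = 0.667
Sum = 14.75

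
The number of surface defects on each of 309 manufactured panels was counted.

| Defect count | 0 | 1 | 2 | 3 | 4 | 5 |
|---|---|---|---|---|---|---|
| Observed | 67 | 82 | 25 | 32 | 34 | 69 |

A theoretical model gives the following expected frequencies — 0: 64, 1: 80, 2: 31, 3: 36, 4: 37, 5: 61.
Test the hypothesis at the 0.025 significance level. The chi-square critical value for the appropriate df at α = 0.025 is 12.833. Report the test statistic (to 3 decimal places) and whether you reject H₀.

0: (67 − 64)²/64 = 9/64 = 0.1406
1: (82 − 80)²/80 = 4/80 = 0.0500
2: (25 − 31)²/31 = 36/31 = 1.1613
3: (32 − 36)²/36 = 16/36 = 0.4444
4: (34 − 37)²/37 = 9/37 = 0.2432
5: (69 − 61)²/61 = 64/61 = 1.0492
Sum = 3.089
df = 5. Since 3.089 < 12.833, we do not reject H₀.

3.089; do not reject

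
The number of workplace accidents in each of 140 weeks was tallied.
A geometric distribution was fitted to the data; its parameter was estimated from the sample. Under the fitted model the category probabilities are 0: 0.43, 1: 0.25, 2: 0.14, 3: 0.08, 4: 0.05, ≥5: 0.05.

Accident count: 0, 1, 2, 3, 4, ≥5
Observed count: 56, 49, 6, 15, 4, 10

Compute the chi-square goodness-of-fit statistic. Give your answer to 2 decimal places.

Expected counts E_i = n·p_i: 140×0.43 = 60.2, 140×0.25 = 35, 140×0.14 = 19.6, 140×0.08 = 11.2, 140×0.05 = 7, 140×0.05 = 7.
0: (56 − 60.2)²/60.2 = 17.64/60.2 = 0.293
1: (49 − 35)²/35 = 196/35 = 5.600
2: (6 − 19.6)²/19.6 = 184.96/19.6 = 9.437
3: (15 − 11.2)²/11.2 = 14.44/11.2 = 1.289
4: (4 − 7)²/7 = 9/7 = 1.286
≥5: (10 − 7)²/7 = 9/7 = 1.286
Sum = 19.19

19.19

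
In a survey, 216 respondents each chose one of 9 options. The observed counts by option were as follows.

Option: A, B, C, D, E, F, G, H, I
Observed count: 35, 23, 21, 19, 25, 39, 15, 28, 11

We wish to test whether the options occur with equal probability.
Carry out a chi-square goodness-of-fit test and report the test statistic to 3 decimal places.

27.000

Under H₀ each category has probability 1/9, so each expected count is 216/9 = 24.
χ² = (35−24)²/24 + (23−24)²/24 + (21−24)²/24 + (19−24)²/24 + (25−24)²/24 + (39−24)²/24 + (15−24)²/24 + (28−24)²/24 + (11−24)²/24
   = 5.0417 + 0.0417 + 0.3750 + 1.0417 + 0.0417 + 9.3750 + 3.3750 + 0.6667 + 7.0417
Sum = 27.000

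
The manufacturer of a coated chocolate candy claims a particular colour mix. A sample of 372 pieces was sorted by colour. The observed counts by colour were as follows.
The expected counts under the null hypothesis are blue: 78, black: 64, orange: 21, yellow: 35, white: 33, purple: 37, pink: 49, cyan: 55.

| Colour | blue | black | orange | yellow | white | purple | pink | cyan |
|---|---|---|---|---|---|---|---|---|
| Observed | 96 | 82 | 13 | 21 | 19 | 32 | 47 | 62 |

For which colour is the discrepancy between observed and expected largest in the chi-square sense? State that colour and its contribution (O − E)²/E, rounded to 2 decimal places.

χ² = (96−78)²/78 + (82−64)²/64 + (13−21)²/21 + (21−35)²/35 + (19−33)²/33 + (32−37)²/37 + (47−49)²/49 + (62−55)²/55
   = 4.154 + 5.063 + 3.048 + 5.600 + 5.939 + 0.676 + 0.082 + 0.891
The largest term is for white: 5.94.

white, 5.94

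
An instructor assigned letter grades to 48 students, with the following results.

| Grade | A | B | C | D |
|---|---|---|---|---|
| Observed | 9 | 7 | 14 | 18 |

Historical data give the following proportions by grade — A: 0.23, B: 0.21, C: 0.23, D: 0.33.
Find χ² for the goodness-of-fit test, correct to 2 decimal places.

2.41

Expected counts E_i = n·p_i: 48×0.23 = 11.04, 48×0.21 = 10.08, 48×0.23 = 11.04, 48×0.33 = 15.84.
A: (9 − 11.04)²/11.04 = 4.1616/11.04 = 0.377
B: (7 − 10.08)²/10.08 = 9.4864/10.08 = 0.941
C: (14 − 11.04)²/11.04 = 8.7616/11.04 = 0.794
D: (18 − 15.84)²/15.84 = 4.6656/15.84 = 0.295
Sum = 2.41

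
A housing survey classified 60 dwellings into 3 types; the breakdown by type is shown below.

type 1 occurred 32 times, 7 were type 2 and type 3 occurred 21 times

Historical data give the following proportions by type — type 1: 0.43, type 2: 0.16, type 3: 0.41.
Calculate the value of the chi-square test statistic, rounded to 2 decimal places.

Expected counts E_i = n·p_i: 60×0.43 = 25.8, 60×0.16 = 9.6, 60×0.41 = 24.6.
χ² = (32−25.8)²/25.8 + (7−9.6)²/9.6 + (21−24.6)²/24.6
   = 1.490 + 0.704 + 0.527
Sum = 2.72

2.72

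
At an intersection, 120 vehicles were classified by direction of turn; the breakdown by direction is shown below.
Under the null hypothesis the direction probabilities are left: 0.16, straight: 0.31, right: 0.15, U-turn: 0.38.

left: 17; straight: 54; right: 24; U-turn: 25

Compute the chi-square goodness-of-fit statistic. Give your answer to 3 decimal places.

19.145

Expected counts E_i = n·p_i: 120×0.16 = 19.2, 120×0.31 = 37.2, 120×0.15 = 18, 120×0.38 = 45.6.
χ² = (17−19.2)²/19.2 + (54−37.2)²/37.2 + (24−18)²/18 + (25−45.6)²/45.6
   = 0.2521 + 7.5871 + 2.0000 + 9.3061
Sum = 19.145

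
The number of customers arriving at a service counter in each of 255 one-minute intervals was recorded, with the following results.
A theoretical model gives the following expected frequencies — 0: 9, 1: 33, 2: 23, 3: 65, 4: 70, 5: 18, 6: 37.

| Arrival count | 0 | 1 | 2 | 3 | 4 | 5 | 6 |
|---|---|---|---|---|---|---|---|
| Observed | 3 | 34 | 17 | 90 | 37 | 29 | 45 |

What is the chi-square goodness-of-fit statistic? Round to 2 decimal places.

0: (3 − 9)²/9 = 36/9 = 4.000
1: (34 − 33)²/33 = 1/33 = 0.030
2: (17 − 23)²/23 = 36/23 = 1.565
3: (90 − 65)²/65 = 625/65 = 9.615
4: (37 − 70)²/70 = 1089/70 = 15.557
5: (29 − 18)²/18 = 121/18 = 6.722
6: (45 − 37)²/37 = 64/37 = 1.730
Sum = 39.22

39.22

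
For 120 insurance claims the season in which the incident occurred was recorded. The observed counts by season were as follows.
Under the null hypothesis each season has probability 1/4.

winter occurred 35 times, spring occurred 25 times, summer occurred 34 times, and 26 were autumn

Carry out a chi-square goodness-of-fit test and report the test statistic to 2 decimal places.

2.73

Expected count for each of the 4 categories: 120/4 = 30.
cat         O        E   (O−E)²/E
winter     35       30      0.833
spring     25       30      0.833
summer     34       30      0.533
autumn     26       30      0.533
Sum = 2.73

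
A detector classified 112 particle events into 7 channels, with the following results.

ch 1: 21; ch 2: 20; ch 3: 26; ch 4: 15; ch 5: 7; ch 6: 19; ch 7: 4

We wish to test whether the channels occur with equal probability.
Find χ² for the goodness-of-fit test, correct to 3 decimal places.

Expected count for each of the 7 categories: 112/7 = 16.
ch 1: (21 − 16)²/16 = 25/16 = 1.5625
ch 2: (20 − 16)²/16 = 16/16 = 1.0000
ch 3: (26 − 16)²/16 = 100/16 = 6.2500
ch 4: (15 − 16)²/16 = 1/16 = 0.0625
ch 5: (7 − 16)²/16 = 81/16 = 5.0625
ch 6: (19 − 16)²/16 = 9/16 = 0.5625
ch 7: (4 − 16)²/16 = 144/16 = 9.0000
Sum = 23.500

23.500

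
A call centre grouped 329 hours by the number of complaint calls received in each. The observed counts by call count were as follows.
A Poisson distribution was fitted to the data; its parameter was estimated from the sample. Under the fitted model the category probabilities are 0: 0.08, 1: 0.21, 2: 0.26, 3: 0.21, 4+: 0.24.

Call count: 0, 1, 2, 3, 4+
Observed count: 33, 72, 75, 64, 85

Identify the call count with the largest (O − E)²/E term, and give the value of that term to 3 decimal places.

0, 1.695

Expected counts E_i = n·p_i: 329×0.08 = 26.32, 329×0.21 = 69.09, 329×0.26 = 85.54, 329×0.21 = 69.09, 329×0.24 = 78.96.
χ² = (33−26.32)²/26.32 + (72−69.09)²/69.09 + (75−85.54)²/85.54 + (64−69.09)²/69.09 + (85−78.96)²/78.96
   = 1.6954 + 0.1226 + 1.2987 + 0.3750 + 0.4620
The largest term is for 0: 1.695.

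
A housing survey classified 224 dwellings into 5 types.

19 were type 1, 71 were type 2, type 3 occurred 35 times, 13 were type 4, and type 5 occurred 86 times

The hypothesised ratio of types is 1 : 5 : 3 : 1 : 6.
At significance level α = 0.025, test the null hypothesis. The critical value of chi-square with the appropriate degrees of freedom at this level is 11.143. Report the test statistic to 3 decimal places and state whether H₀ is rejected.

Ratio total = 16. Expected counts: 224×1/16 = 14, 224×5/16 = 70, 224×3/16 = 42, 224×1/16 = 14, 224×6/16 = 84.
cat         O        E   (O−E)²/E
type 1     19       14     1.7857
type 2     71       70     0.0143
type 3     35       42     1.1667
type 4     13       14     0.0714
type 5     86       84     0.0476
Sum = 3.086
df = 4. Since 3.086 < 11.143, we do not reject H₀.

3.086; do not reject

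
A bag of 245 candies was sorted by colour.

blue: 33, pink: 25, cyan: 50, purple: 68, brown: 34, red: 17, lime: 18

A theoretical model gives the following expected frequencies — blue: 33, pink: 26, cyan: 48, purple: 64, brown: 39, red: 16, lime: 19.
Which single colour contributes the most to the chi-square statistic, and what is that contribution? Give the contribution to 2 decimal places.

brown, 0.64

blue: (33 − 33)²/33 = 0/33 = 0.000
pink: (25 − 26)²/26 = 1/26 = 0.038
cyan: (50 − 48)²/48 = 4/48 = 0.083
purple: (68 − 64)²/64 = 16/64 = 0.250
brown: (34 − 39)²/39 = 25/39 = 0.641
red: (17 − 16)²/16 = 1/16 = 0.063
lime: (18 − 19)²/19 = 1/19 = 0.053
The largest term is for brown: 0.64.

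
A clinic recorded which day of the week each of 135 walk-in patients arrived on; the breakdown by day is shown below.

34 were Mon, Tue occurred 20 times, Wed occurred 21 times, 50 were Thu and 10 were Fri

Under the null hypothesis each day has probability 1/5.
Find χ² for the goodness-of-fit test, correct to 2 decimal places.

Under H₀ each category has probability 1/5, so each expected count is 135/5 = 27.
cat         O        E   (O−E)²/E
Mon        34       27      1.815
Tue        20       27      1.815
Wed        21       27      1.333
Thu        50       27     19.593
Fri        10       27     10.704
Sum = 35.26

35.26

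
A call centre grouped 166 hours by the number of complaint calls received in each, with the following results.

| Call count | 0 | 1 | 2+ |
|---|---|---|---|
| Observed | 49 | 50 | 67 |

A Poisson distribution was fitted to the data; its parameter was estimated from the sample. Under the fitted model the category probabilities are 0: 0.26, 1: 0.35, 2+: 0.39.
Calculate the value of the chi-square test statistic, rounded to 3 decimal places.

1.998

Expected counts E_i = n·p_i: 166×0.26 = 43.16, 166×0.35 = 58.1, 166×0.39 = 64.74.
0: (49 − 43.16)²/43.16 = 34.1056/43.16 = 0.7902
1: (50 − 58.1)²/58.1 = 65.61/58.1 = 1.1293
2+: (67 − 64.74)²/64.74 = 5.1076/64.74 = 0.0789
Sum = 1.998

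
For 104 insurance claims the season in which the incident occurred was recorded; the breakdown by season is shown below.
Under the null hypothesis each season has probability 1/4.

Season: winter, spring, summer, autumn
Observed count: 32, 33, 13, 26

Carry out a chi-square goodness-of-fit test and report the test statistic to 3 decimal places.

Expected count for each of the 4 categories: 104/4 = 26.
winter: (32 − 26)²/26 = 36/26 = 1.3846
spring: (33 − 26)²/26 = 49/26 = 1.8846
summer: (13 − 26)²/26 = 169/26 = 6.5000
autumn: (26 − 26)²/26 = 0/26 = 0.0000
Sum = 9.769

9.769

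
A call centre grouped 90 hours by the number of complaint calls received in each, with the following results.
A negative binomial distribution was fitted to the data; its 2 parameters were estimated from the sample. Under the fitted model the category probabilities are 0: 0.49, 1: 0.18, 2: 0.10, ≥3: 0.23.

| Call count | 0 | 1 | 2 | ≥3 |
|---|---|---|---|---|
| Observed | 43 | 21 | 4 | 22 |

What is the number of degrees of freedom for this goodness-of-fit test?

There are k = 4 categories and 2 parameters estimated from the data, so df = 4 − 1 − 2 = 1.

1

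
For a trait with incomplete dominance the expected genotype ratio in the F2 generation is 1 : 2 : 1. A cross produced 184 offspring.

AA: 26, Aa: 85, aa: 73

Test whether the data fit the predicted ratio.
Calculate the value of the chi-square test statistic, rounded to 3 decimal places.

Ratio total = 4. Expected counts: 184×1/4 = 46, 184×2/4 = 92, 184×1/4 = 46.
AA: (26 − 46)²/46 = 400/46 = 8.6957
Aa: (85 − 92)²/92 = 49/92 = 0.5326
aa: (73 − 46)²/46 = 729/46 = 15.8478
Sum = 25.076

25.076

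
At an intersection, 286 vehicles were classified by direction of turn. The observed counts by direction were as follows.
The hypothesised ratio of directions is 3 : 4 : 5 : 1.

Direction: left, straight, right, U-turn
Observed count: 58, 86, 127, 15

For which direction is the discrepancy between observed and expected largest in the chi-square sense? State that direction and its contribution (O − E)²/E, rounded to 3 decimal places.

right, 2.627

Ratio total = 13. Expected counts: 286×3/13 = 66, 286×4/13 = 88, 286×5/13 = 110, 286×1/13 = 22.
cat           O        E   (O−E)²/E
left         58       66     0.9697
straight     86       88     0.0455
right       127      110     2.6273
U-turn       15       22     2.2273
The largest term is for right: 2.627.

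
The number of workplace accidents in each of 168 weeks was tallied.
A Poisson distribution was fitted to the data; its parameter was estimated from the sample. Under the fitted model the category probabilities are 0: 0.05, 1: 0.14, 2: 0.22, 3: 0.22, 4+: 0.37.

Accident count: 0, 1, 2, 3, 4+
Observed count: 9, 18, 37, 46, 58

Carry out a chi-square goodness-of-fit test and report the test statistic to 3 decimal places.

3.828

Expected counts E_i = n·p_i: 168×0.05 = 8.4, 168×0.14 = 23.52, 168×0.22 = 36.96, 168×0.22 = 36.96, 168×0.37 = 62.16.
cat         O        E   (O−E)²/E
0           9      8.4     0.0429
1          18    23.52     1.2955
2          37    36.96     0.0000
3          46    36.96     2.2111
4+         58    62.16     0.2784
Sum = 3.828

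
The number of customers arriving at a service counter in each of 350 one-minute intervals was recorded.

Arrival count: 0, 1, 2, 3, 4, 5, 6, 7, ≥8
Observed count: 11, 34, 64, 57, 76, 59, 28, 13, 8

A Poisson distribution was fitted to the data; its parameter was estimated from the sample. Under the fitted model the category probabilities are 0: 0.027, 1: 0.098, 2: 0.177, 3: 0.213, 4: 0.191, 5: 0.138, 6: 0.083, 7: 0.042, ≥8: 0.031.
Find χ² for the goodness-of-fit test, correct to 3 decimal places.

9.062

Expected counts E_i = n·p_i: 350×0.027 = 9.45, 350×0.098 = 34.3, 350×0.177 = 61.95, 350×0.213 = 74.55, 350×0.191 = 66.85, 350×0.138 = 48.3, 350×0.083 = 29.05, 350×0.042 = 14.7, 350×0.031 = 10.85.
cat         O        E   (O−E)²/E
0          11     9.45     0.2542
1          34     34.3     0.0026
2          64    61.95     0.0678
3          57    74.55     4.1315
4          76    66.85     1.2524
5          59     48.3     2.3704
6          28    29.05     0.0380
7          13     14.7     0.1966
≥8          8    10.85     0.7486
Sum = 9.062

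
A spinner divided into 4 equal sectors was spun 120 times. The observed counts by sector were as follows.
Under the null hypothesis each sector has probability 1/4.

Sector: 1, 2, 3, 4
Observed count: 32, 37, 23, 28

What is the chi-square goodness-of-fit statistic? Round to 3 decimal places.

3.533

Expected count for each of the 4 categories: 120/4 = 30.
cat         O        E   (O−E)²/E
1          32       30     0.1333
2          37       30     1.6333
3          23       30     1.6333
4          28       30     0.1333
Sum = 3.533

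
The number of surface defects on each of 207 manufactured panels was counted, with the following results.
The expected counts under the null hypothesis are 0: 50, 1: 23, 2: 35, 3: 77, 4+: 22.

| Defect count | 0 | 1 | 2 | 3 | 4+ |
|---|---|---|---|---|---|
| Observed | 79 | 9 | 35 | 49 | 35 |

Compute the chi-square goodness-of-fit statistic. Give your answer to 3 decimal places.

χ² = (79−50)²/50 + (9−23)²/23 + (35−35)²/35 + (49−77)²/77 + (35−22)²/22
   = 16.8200 + 8.5217 + 0.0000 + 10.1818 + 7.6818
Sum = 43.205

43.205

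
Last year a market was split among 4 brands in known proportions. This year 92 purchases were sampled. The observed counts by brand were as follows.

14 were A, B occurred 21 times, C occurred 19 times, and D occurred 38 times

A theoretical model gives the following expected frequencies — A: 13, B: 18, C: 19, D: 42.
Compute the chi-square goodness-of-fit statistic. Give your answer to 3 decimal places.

0.958

χ² = (14−13)²/13 + (21−18)²/18 + (19−19)²/19 + (38−42)²/42
   = 0.0769 + 0.5000 + 0.0000 + 0.3810
Sum = 0.958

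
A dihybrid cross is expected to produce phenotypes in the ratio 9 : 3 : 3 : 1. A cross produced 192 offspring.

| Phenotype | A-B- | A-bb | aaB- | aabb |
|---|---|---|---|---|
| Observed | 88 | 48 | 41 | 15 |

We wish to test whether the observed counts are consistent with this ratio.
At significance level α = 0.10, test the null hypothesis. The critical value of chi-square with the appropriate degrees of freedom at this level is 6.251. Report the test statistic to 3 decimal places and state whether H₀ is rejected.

9.148; reject

Ratio total = 16. Expected counts: 192×9/16 = 108, 192×3/16 = 36, 192×3/16 = 36, 192×1/16 = 12.
χ² = (88−108)²/108 + (48−36)²/36 + (41−36)²/36 + (15−12)²/12
   = 3.7037 + 4.0000 + 0.6944 + 0.7500
Sum = 9.148
df = 3. Since 9.148 > 6.251, we reject H₀.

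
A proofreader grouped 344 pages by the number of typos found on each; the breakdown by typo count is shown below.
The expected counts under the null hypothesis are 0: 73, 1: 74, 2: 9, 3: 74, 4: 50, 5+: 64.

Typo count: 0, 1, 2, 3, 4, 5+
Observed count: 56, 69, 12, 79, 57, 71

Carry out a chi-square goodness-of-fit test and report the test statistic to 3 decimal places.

cat         O        E   (O−E)²/E
0          56       73     3.9589
1          69       74     0.3378
2          12        9     1.0000
3          79       74     0.3378
4          57       50     0.9800
5+         71       64     0.7656
Sum = 7.380

7.380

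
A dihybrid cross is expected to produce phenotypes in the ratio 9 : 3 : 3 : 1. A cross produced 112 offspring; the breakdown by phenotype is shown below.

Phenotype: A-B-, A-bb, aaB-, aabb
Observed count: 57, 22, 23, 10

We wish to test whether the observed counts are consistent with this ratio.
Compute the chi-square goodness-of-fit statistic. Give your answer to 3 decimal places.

Ratio total = 16. Expected counts: 112×9/16 = 63, 112×3/16 = 21, 112×3/16 = 21, 112×1/16 = 7.
cat         O        E   (O−E)²/E
A-B-       57       63     0.5714
A-bb       22       21     0.0476
aaB-       23       21     0.1905
aabb       10        7     1.2857
Sum = 2.095

2.095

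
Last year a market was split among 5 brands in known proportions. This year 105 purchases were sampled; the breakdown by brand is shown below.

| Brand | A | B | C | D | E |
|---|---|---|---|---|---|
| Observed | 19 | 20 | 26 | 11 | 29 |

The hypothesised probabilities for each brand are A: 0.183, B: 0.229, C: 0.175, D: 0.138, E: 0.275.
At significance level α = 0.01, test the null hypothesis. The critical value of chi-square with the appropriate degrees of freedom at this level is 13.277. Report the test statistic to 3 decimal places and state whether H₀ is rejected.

4.688; do not reject

Expected counts E_i = n·p_i: 105×0.183 = 19.215, 105×0.229 = 24.045, 105×0.175 = 18.375, 105×0.138 = 14.49, 105×0.275 = 28.875.
A: (19 − 19.215)²/19.215 = 0.046225/19.215 = 0.0024
B: (20 − 24.045)²/24.045 = 16.362025/24.045 = 0.6805
C: (26 − 18.375)²/18.375 = 58.140625/18.375 = 3.1641
D: (11 − 14.49)²/14.49 = 12.1801/14.49 = 0.8406
E: (29 − 28.875)²/28.875 = 0.015625/28.875 = 0.0005
Sum = 4.688
df = 4. Since 4.688 < 13.277, we do not reject H₀.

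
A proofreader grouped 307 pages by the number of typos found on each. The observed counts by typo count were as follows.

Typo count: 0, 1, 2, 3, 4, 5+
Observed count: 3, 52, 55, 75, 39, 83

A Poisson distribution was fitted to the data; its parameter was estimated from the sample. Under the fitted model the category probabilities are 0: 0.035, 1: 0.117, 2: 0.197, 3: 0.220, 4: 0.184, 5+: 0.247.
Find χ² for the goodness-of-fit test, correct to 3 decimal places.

20.195

Expected counts E_i = n·p_i: 307×0.035 = 10.745, 307×0.117 = 35.919, 307×0.197 = 60.479, 307×0.220 = 67.54, 307×0.184 = 56.488, 307×0.247 = 75.829.
cat         O        E   (O−E)²/E
0           3   10.745     5.5826
1          52   35.919     7.1995
2          55   60.479     0.4964
3          75    67.54     0.8240
4          39   56.488     5.4141
5+         83   75.829     0.6781
Sum = 20.195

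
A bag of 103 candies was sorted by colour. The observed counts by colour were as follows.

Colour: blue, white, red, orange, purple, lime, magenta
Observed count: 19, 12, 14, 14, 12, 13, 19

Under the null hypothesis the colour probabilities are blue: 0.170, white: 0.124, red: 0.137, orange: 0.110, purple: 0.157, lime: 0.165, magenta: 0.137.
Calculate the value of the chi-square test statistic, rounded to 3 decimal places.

4.512

Expected counts E_i = n·p_i: 103×0.170 = 17.51, 103×0.124 = 12.772, 103×0.137 = 14.111, 103×0.110 = 11.33, 103×0.157 = 16.171, 103×0.165 = 16.995, 103×0.137 = 14.111.
blue: (19 − 17.51)²/17.51 = 2.2201/17.51 = 0.1268
white: (12 − 12.772)²/12.772 = 0.595984/12.772 = 0.0467
red: (14 − 14.111)²/14.111 = 0.012321/14.111 = 0.0009
orange: (14 − 11.33)²/11.33 = 7.1289/11.33 = 0.6292
purple: (12 − 16.171)²/16.171 = 17.397241/16.171 = 1.0758
lime: (13 − 16.995)²/16.995 = 15.960025/16.995 = 0.9391
magenta: (19 − 14.111)²/14.111 = 23.902321/14.111 = 1.6939
Sum = 4.512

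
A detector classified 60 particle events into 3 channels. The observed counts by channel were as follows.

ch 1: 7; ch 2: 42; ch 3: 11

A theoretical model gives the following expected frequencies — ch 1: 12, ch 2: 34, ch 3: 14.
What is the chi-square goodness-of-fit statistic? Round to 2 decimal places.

ch 1: (7 − 12)²/12 = 25/12 = 2.083
ch 2: (42 − 34)²/34 = 64/34 = 1.882
ch 3: (11 − 14)²/14 = 9/14 = 0.643
Sum = 4.61

4.61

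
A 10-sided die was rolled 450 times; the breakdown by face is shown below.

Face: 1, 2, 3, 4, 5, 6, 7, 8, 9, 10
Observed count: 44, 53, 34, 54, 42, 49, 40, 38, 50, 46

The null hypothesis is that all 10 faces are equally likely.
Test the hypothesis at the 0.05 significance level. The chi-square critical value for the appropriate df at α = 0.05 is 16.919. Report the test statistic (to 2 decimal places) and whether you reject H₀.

8.71; do not reject

Expected count for each of the 10 categories: 450/10 = 45.
χ² = (44−45)²/45 + (53−45)²/45 + (34−45)²/45 + (54−45)²/45 + (42−45)²/45 + (49−45)²/45 + (40−45)²/45 + (38−45)²/45 + (50−45)²/45 + (46−45)²/45
   = 0.022 + 1.422 + 2.689 + 1.800 + 0.200 + 0.356 + 0.556 + 1.089 + 0.556 + 0.022
Sum = 8.71
df = 9. Since 8.71 < 16.919, we do not reject H₀.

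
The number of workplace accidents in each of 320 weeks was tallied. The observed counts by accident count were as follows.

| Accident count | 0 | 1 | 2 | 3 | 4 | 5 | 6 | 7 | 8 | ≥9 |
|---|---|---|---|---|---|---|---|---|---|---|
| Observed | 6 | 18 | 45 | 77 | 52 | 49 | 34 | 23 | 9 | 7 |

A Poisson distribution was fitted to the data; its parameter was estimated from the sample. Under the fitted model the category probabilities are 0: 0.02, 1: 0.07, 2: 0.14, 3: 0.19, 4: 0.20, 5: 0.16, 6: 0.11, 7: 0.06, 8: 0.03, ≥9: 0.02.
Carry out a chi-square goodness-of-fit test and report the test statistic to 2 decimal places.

8.44

Expected counts E_i = n·p_i: 320×0.02 = 6.4, 320×0.07 = 22.4, 320×0.14 = 44.8, 320×0.19 = 60.8, 320×0.20 = 64, 320×0.16 = 51.2, 320×0.11 = 35.2, 320×0.06 = 19.2, 320×0.03 = 9.6, 320×0.02 = 6.4.
0: (6 − 6.4)²/6.4 = 0.16/6.4 = 0.025
1: (18 − 22.4)²/22.4 = 19.36/22.4 = 0.864
2: (45 − 44.8)²/44.8 = 0.04/44.8 = 0.001
3: (77 − 60.8)²/60.8 = 262.44/60.8 = 4.316
4: (52 − 64)²/64 = 144/64 = 2.250
5: (49 − 51.2)²/51.2 = 4.84/51.2 = 0.095
6: (34 − 35.2)²/35.2 = 1.44/35.2 = 0.041
7: (23 − 19.2)²/19.2 = 14.44/19.2 = 0.752
8: (9 − 9.6)²/9.6 = 0.36/9.6 = 0.038
≥9: (7 − 6.4)²/6.4 = 0.36/6.4 = 0.056
Sum = 8.44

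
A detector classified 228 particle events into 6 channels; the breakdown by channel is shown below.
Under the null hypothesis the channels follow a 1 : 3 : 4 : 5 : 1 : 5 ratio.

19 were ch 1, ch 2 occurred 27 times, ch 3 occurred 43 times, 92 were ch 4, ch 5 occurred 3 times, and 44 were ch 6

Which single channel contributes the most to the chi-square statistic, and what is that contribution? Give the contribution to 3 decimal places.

Ratio total = 19. Expected counts: 228×1/19 = 12, 228×3/19 = 36, 228×4/19 = 48, 228×5/19 = 60, 228×1/19 = 12, 228×5/19 = 60.
cat         O        E   (O−E)²/E
ch 1       19       12     4.0833
ch 2       27       36     2.2500
ch 3       43       48     0.5208
ch 4       92       60    17.0667
ch 5        3       12     6.7500
ch 6       44       60     4.2667
The largest term is for ch 4: 17.067.

ch 4, 17.067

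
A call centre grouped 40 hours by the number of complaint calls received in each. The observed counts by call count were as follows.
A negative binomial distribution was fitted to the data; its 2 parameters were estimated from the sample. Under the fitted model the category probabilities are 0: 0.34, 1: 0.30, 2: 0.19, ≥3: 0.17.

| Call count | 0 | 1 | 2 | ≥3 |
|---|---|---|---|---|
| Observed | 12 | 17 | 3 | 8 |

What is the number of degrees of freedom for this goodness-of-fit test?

1

There are k = 4 categories and 2 parameters estimated from the data, so df = 4 − 1 − 2 = 1.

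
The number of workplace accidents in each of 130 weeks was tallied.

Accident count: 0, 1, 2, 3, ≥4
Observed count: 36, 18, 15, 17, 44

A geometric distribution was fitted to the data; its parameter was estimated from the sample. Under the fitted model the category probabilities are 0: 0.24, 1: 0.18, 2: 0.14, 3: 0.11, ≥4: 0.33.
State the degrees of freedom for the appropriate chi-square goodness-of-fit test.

There are k = 5 categories and 1 parameter estimated from the data, so df = 5 − 1 − 1 = 3.

3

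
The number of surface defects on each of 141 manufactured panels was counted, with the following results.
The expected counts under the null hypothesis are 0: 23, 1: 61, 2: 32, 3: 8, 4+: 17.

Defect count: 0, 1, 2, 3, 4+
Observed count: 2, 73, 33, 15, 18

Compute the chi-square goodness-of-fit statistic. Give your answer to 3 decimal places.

0: (2 − 23)²/23 = 441/23 = 19.1739
1: (73 − 61)²/61 = 144/61 = 2.3607
2: (33 − 32)²/32 = 1/32 = 0.0313
3: (15 − 8)²/8 = 49/8 = 6.1250
4+: (18 − 17)²/17 = 1/17 = 0.0588
Sum = 27.750

27.750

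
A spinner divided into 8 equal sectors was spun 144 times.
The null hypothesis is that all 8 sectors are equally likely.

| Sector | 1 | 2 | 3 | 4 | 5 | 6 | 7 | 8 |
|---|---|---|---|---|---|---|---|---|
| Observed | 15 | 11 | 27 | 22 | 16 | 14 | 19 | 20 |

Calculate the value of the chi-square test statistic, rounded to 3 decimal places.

Expected count for each of the 8 categories: 144/8 = 18.
χ² = (15−18)²/18 + (11−18)²/18 + (27−18)²/18 + (22−18)²/18 + (16−18)²/18 + (14−18)²/18 + (19−18)²/18 + (20−18)²/18
   = 0.5000 + 2.7222 + 4.5000 + 0.8889 + 0.2222 + 0.8889 + 0.0556 + 0.2222
Sum = 10.000

10.000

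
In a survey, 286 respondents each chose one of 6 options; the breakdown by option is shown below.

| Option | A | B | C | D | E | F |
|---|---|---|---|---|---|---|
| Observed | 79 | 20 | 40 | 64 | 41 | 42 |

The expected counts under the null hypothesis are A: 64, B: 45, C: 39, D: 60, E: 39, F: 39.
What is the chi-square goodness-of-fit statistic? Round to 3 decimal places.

A: (79 − 64)²/64 = 225/64 = 3.5156
B: (20 − 45)²/45 = 625/45 = 13.8889
C: (40 − 39)²/39 = 1/39 = 0.0256
D: (64 − 60)²/60 = 16/60 = 0.2667
E: (41 − 39)²/39 = 4/39 = 0.1026
F: (42 − 39)²/39 = 9/39 = 0.2308
Sum = 18.030

18.030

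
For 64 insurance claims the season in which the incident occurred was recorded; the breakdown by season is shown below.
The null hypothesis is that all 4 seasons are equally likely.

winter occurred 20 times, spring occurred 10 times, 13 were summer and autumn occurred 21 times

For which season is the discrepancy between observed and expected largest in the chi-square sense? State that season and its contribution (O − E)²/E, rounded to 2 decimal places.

spring, 2.25

Under H₀ each category has probability 1/4, so each expected count is 64/4 = 16.
winter: (20 − 16)²/16 = 16/16 = 1.000
spring: (10 − 16)²/16 = 36/16 = 2.250
summer: (13 − 16)²/16 = 9/16 = 0.563
autumn: (21 − 16)²/16 = 25/16 = 1.563
The largest term is for spring: 2.25.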